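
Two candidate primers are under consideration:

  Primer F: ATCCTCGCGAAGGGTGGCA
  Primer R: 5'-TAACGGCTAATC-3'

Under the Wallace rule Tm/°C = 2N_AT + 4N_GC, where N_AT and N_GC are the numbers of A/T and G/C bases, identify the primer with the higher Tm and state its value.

Primer F, 62°C

Primer F: A+T=7, G+C=12 → Tm = 2(7)+4(12) = 62°C
Primer R: A+T=7, G+C=5 → Tm = 2(7)+4(5) = 34°C
62°C vs 34°C → primer F is higher.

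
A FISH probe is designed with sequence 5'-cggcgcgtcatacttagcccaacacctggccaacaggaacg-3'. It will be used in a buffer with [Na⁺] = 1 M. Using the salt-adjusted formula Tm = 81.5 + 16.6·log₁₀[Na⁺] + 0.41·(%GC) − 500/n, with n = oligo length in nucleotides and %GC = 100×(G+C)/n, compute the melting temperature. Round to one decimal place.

94.3°C

Length n = 41. A=11, G=10, T=5, C=15
G+C = 25, so %GC = 25/41 × 100 = 60.976%
Salt term: 16.6 × (0) = 0
GC term: 0.41 × 60.976 = 25; length term: −500/41 = −12.195
Tm = 81.5 + (0) + 25 − 12.195 = 94.305 → 94.3°C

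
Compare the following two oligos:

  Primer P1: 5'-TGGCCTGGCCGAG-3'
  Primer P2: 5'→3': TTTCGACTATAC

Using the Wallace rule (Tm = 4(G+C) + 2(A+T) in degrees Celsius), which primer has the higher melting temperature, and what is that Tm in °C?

Primer P1: A+T=3, G+C=10 → Tm = 2(3)+4(10) = 46°C
Primer P2: A+T=8, G+C=4 → Tm = 2(8)+4(4) = 32°C
46°C vs 32°C → primer P1 is higher.

Primer P1, 46°C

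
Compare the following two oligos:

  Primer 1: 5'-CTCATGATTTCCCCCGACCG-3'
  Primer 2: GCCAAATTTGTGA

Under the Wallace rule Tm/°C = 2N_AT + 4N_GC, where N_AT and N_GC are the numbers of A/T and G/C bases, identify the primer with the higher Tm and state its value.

Primer 1: A+T=8, G+C=12 → Tm = 2(8)+4(12) = 64°C
Primer 2: A+T=8, G+C=5 → Tm = 2(8)+4(5) = 36°C
64°C vs 36°C → primer 1 is higher.

Primer 1, 64°C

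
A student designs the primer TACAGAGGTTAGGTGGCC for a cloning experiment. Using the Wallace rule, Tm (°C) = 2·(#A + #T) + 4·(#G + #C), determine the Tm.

Base counts: G=7, A=4, C=3, T=4
AT pairs contribute 8, GC pairs contribute 10.
Tm = 4·10 + 2·8 = 40 + 16 = 56°C

56°C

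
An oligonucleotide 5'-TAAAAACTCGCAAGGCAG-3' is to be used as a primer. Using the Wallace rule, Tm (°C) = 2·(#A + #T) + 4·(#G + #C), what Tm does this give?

52°C

Scanning the sequence gives C=4, G=4, T=2, A=8.
A+T = 10, G+C = 8
Tm = 4·8 + 2·10 = 32 + 20 = 52°C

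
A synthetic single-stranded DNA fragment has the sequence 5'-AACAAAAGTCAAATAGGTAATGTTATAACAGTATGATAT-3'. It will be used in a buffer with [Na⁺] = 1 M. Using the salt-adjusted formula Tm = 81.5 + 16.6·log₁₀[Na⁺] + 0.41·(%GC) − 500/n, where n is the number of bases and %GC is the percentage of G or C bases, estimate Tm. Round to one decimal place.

78.1°C

Length n = 39. Base counts: A=19, C=3, G=6, T=11
G+C = 9, so %GC = 9/39 × 100 = 23.077%
Salt term: 16.6 × (0) = 0
GC term: 0.41 × 23.077 = 9.462; length term: −500/39 = −12.821
Tm = 81.5 + (0) + 9.462 − 12.821 = 78.141 → 78.1°C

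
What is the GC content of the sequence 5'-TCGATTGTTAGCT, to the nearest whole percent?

Scanning the sequence gives G=3, T=6, C=2, A=2.
G+C = 3 + 2 = 5 out of 13 bases
%GC = 5/13 × 100 = 38.46% ≈ 38%

38%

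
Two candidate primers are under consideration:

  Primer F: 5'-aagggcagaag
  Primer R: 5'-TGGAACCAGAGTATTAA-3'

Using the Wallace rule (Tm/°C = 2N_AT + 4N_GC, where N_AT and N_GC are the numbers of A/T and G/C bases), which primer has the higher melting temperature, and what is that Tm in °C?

Primer F: A+T=5, G+C=6 → Tm = 2(5)+4(6) = 34°C
Primer R: A+T=11, G+C=6 → Tm = 2(11)+4(6) = 46°C
34°C vs 46°C → primer R is higher.

Primer R, 46°C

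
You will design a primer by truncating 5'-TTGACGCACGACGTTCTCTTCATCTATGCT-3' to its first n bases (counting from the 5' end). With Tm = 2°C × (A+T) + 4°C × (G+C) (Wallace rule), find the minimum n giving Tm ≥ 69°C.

n = 24

First 23 bases: TTGACGCACGACGTTCTCTTCAT → Tm = 68°C (< 69°C)
First 24 bases: TTGACGCACGACGTTCTCTTCATC → Tm = 72°C (≥ 69°C)
Since every base adds ≥2°C, Tm only increases with n, so the threshold is first crossed at n = 24.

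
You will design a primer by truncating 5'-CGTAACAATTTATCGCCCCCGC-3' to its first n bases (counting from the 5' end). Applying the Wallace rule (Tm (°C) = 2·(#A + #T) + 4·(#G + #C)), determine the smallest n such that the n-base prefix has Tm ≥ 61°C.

n = 21

First 20 bases: CGTAACAATTTATCGCCCCC → Tm = 60°C (< 61°C)
First 21 bases: CGTAACAATTTATCGCCCCCG → Tm = 64°C (≥ 61°C)
Each additional base adds 2°C (A/T) or 4°C (G/C), so Tm is non-decreasing in n; n = 21 is the first length to reach 61°C.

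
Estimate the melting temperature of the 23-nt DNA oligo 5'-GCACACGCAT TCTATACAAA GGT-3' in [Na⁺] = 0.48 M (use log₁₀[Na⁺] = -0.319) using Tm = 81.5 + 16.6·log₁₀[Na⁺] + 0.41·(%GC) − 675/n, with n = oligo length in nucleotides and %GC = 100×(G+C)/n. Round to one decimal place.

Length n = 23. Counting bases: C=6, T=5, G=4, A=8
G+C = 10, so %GC = 10/23 × 100 = 43.478%
Salt term: 16.6 × (-0.319) = -5.295
GC term: 0.41 × 43.478 = 17.826; length term: −675/23 = −29.348
Tm = 81.5 + (-5.295) + 17.826 − 29.348 = 64.683 → 64.7°C

64.7°C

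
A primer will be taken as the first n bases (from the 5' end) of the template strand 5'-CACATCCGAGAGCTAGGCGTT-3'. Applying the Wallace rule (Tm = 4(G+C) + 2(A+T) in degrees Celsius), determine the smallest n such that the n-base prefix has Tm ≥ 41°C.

n = 13

First 12 bases: CACATCCGAGAG → Tm = 38°C (< 41°C)
First 13 bases: CACATCCGAGAGC → Tm = 42°C (≥ 41°C)
Each additional base adds 2°C (A/T) or 4°C (G/C), so Tm is non-decreasing in n; n = 13 is the first length to reach 41°C.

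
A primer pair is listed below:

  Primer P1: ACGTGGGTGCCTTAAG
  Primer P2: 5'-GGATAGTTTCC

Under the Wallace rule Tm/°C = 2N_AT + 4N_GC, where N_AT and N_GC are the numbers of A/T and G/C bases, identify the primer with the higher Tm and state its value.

Primer P1: A+T=7, G+C=9 → Tm = 2(7)+4(9) = 50°C
Primer P2: A+T=6, G+C=5 → Tm = 2(6)+4(5) = 32°C
50°C vs 32°C → primer P1 is higher.

Primer P1, 50°C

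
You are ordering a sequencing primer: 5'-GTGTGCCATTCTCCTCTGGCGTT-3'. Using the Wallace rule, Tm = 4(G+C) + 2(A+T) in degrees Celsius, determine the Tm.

Counting bases: T=9, A=1, G=6, C=7
So N_AT = 10 and N_GC = 13.
Tm = 2(10) + 4(13) = 20 + 52 = 72°C

72°C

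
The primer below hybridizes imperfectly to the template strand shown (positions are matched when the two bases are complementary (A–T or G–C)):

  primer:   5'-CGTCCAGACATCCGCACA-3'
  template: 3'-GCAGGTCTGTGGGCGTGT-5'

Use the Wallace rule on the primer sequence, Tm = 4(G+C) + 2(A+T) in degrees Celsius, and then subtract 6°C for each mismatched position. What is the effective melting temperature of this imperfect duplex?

52°C

Primer base counts: A=5, T=2, G=3, C=8 → A+T=7, G+C=11
Perfect-match Tm = 2(7) + 4(11) = 14 + 44 = 58°C
Mismatches (positions where the bases are not complementary): 1 (at position 11)
Effective Tm = 58 − 1×6 = 58 − 6 = 52°C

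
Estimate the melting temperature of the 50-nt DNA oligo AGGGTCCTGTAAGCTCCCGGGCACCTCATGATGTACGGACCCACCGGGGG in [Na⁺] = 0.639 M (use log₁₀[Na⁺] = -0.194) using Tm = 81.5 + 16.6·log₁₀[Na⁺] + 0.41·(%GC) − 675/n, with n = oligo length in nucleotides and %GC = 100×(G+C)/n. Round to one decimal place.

91.8°C

Length n = 50. Counting bases: A=9, G=17, C=16, T=8
G+C = 33, so %GC = 33/50 × 100 = 66%
Salt term: 16.6 × (-0.194) = -3.22
GC term: 0.41 × 66 = 27.06; length term: −675/50 = −13.5
Tm = 81.5 + (-3.22) + 27.06 − 13.5 = 91.84 → 91.8°C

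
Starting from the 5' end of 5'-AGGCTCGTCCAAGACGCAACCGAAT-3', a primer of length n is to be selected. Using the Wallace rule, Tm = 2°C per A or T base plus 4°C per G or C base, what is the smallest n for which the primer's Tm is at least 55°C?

First 16 bases: AGGCTCGTCCAAGACG → Tm = 52°C (< 55°C)
First 17 bases: AGGCTCGTCCAAGACGC → Tm = 56°C (≥ 55°C)
Since every base adds ≥2°C, Tm only increases with n, so the threshold is first crossed at n = 17.

n = 17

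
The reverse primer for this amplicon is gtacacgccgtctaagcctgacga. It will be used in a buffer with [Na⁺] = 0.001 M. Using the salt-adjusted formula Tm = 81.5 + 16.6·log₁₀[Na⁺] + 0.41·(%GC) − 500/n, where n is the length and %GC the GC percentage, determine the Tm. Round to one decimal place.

34.8°C

Length n = 24. Scanning the sequence gives T=4, C=8, G=6, A=6.
G+C = 14, so %GC = 14/24 × 100 = 58.333%
Salt term: 16.6 × (-3) = -49.8
GC term: 0.41 × 58.333 = 23.917; length term: −500/24 = −20.833
Tm = 81.5 + (-49.8) + 23.917 − 20.833 = 34.784 → 34.8°C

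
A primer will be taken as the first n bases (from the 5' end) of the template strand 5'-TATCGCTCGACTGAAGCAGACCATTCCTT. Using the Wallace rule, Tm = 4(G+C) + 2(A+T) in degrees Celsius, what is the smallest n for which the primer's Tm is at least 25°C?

n = 9

First 8 bases: TATCGCTC → Tm = 24°C (< 25°C)
First 9 bases: TATCGCTCG → Tm = 28°C (≥ 25°C)
Since every base adds ≥2°C, Tm only increases with n, so the threshold is first crossed at n = 9.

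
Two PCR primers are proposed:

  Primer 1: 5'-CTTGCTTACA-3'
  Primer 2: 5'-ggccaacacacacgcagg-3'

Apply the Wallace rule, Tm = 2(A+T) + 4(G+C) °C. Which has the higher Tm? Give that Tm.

Primer 1: A+T=6, G+C=4 → Tm = 2(6)+4(4) = 28°C
Primer 2: A+T=6, G+C=12 → Tm = 2(6)+4(12) = 60°C
28°C vs 60°C → primer 2 is higher.

Primer 2, 60°C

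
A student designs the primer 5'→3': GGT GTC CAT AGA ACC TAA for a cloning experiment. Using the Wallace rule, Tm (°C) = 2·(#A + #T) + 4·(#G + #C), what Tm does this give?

52°C

Base counts: G=4, A=6, T=4, C=4
AT pairs contribute 10, GC pairs contribute 8.
Tm = 4·8 + 2·10 = 32 + 20 = 52°C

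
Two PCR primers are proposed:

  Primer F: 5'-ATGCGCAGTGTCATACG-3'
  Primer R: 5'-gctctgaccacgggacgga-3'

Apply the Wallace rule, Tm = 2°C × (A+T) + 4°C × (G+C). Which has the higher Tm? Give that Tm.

Primer R, 64°C

Primer F: A+T=8, G+C=9 → Tm = 2(8)+4(9) = 52°C
Primer R: A+T=6, G+C=13 → Tm = 2(6)+4(13) = 64°C
52°C vs 64°C → primer R is higher.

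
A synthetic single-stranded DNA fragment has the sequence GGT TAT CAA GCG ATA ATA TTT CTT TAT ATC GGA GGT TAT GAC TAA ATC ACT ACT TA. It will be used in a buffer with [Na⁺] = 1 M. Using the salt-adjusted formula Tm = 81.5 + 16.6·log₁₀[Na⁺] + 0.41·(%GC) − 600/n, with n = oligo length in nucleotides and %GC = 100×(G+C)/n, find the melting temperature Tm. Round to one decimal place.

Length n = 56. Base counts: G=9, T=21, C=8, A=18
G+C = 17, so %GC = 17/56 × 100 = 30.357%
Salt term: 16.6 × (0) = 0
GC term: 0.41 × 30.357 = 12.446; length term: −600/56 = −10.714
Tm = 81.5 + (0) + 12.446 − 10.714 = 83.232 → 83.2°C

83.2°C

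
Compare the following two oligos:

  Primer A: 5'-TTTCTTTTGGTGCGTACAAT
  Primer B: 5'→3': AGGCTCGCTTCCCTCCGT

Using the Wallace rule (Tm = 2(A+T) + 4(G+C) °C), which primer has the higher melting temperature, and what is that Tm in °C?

Primer A: A+T=13, G+C=7 → Tm = 2(13)+4(7) = 54°C
Primer B: A+T=6, G+C=12 → Tm = 2(6)+4(12) = 60°C
54°C vs 60°C → primer B is higher.

Primer B, 60°C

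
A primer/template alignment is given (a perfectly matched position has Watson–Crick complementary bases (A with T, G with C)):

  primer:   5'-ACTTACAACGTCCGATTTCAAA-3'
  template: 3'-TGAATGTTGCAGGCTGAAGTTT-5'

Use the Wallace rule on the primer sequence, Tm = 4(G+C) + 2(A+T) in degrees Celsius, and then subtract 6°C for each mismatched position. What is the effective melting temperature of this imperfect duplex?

54°C

Primer base counts: A=8, T=6, G=2, C=6 → A+T=14, G+C=8
Perfect-match Tm = 2(14) + 4(8) = 28 + 32 = 60°C
Mismatches (positions where the bases are not complementary): 1 (at position 16)
Effective Tm = 60 − 1×6 = 60 − 6 = 54°C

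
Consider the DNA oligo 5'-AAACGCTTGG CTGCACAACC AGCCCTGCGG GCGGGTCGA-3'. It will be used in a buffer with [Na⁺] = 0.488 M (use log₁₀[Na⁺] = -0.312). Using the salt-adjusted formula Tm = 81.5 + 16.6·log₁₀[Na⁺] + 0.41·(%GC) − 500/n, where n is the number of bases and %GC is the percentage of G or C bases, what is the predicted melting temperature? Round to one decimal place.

Length n = 39. T=5, G=13, A=8, C=13
G+C = 26, so %GC = 26/39 × 100 = 66.667%
Salt term: 16.6 × (-0.312) = -5.179
GC term: 0.41 × 66.667 = 27.333; length term: −500/39 = −12.821
Tm = 81.5 + (-5.179) + 27.333 − 12.821 = 90.833 → 90.8°C

90.8°C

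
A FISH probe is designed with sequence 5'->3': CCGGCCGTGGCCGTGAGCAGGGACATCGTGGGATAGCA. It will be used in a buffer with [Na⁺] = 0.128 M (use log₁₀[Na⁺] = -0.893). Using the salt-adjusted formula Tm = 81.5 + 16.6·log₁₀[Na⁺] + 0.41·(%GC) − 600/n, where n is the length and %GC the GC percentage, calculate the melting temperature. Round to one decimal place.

78.9°C

Length n = 38. Scanning the sequence gives G=16, A=7, T=5, C=10.
G+C = 26, so %GC = 26/38 × 100 = 68.421%
Salt term: 16.6 × (-0.893) = -14.824
GC term: 0.41 × 68.421 = 28.053; length term: −600/38 = −15.789
Tm = 81.5 + (-14.824) + 28.053 − 15.789 = 78.94 → 78.9°C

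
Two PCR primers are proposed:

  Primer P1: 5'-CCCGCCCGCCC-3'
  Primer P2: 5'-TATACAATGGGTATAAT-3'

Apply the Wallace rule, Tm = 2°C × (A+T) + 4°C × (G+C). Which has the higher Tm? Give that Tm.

Primer P1: A+T=0, G+C=11 → Tm = 2(0)+4(11) = 44°C
Primer P2: A+T=13, G+C=4 → Tm = 2(13)+4(4) = 42°C
44°C vs 42°C → primer P1 is higher.

Primer P1, 44°C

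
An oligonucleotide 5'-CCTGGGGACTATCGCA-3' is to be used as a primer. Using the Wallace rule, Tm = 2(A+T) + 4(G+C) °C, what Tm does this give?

Counting bases: A=3, T=3, G=5, C=5
A+T = 6, G+C = 10
Tm = 2(6) + 4(10) = 12 + 40 = 52°C

52°C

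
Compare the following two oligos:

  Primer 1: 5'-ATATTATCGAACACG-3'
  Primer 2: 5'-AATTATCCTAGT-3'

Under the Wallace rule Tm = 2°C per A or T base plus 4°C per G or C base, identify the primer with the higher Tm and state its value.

Primer 1, 40°C

Primer 1: A+T=10, G+C=5 → Tm = 2(10)+4(5) = 40°C
Primer 2: A+T=9, G+C=3 → Tm = 2(9)+4(3) = 30°C
40°C vs 30°C → primer 1 is higher.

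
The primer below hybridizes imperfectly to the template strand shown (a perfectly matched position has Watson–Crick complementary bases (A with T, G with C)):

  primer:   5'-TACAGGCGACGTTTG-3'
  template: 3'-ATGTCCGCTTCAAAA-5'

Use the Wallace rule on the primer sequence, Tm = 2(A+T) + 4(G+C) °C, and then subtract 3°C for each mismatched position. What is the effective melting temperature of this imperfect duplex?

Primer base counts: A=3, T=4, G=5, C=3 → A+T=7, G+C=8
Perfect-match Tm = 2(7) + 4(8) = 14 + 32 = 46°C
Mismatches (positions where the bases are not complementary): 2 (at positions 10, 15)
Effective Tm = 46 − 2×3 = 46 − 6 = 40°C

40°C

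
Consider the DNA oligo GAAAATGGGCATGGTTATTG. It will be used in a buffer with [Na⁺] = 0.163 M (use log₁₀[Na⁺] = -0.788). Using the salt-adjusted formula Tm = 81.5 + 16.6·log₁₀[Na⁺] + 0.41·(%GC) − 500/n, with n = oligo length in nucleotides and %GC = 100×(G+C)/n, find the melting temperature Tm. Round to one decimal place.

Length n = 20. Counting bases: G=7, C=1, A=6, T=6
G+C = 8, so %GC = 8/20 × 100 = 40%
Salt term: 16.6 × (-0.788) = -13.081
GC term: 0.41 × 40 = 16.4; length term: −500/20 = −25
Tm = 81.5 + (-13.081) + 16.4 − 25 = 59.819 → 59.8°C

59.8°C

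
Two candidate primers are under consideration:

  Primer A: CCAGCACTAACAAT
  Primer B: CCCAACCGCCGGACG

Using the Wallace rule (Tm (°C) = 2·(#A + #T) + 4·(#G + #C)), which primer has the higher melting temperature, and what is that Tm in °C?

Primer A: A+T=8, G+C=6 → Tm = 2(8)+4(6) = 40°C
Primer B: A+T=3, G+C=12 → Tm = 2(3)+4(12) = 54°C
40°C vs 54°C → primer B is higher.

Primer B, 54°C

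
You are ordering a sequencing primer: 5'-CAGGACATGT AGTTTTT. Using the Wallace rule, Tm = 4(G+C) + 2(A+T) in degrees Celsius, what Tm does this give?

46°C

G=4, A=4, T=7, C=2
A+T = 11, G+C = 6
Tm = 2×11 + 4×6 = 46°C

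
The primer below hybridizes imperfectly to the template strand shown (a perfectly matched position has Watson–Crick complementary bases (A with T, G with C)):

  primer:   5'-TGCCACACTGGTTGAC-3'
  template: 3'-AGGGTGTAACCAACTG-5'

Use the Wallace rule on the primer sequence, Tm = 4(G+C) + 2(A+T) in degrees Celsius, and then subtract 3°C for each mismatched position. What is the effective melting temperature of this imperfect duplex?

44°C

Primer base counts: A=3, T=4, G=4, C=5 → A+T=7, G+C=9
Perfect-match Tm = 2(7) + 4(9) = 14 + 36 = 50°C
Mismatches (positions where the bases are not complementary): 2 (at positions 2, 8)
Effective Tm = 50 − 2×3 = 50 − 6 = 44°C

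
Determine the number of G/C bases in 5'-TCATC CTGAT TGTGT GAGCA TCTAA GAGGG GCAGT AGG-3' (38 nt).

Scanning the sequence gives T=10, G=13, C=6, A=9.
G+C = 13 + 6 = 19

19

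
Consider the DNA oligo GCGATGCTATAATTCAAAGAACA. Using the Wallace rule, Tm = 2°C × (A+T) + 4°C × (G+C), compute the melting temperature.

A=10, G=4, C=4, T=5
AT pairs contribute 15, GC pairs contribute 8.
Tm = 4·8 + 2·15 = 32 + 30 = 62°C

62°C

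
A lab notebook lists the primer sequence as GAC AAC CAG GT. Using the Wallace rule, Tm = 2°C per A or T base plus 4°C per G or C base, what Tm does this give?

34°C

Scanning the sequence gives G=3, A=4, C=3, T=1.
So N_AT = 5 and N_GC = 6.
Tm = 2(5) + 4(6) = 10 + 24 = 34°C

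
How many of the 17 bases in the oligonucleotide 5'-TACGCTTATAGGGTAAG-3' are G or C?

Base counts: T=5, A=5, G=5, C=2
G+C = 5 + 2 = 7

7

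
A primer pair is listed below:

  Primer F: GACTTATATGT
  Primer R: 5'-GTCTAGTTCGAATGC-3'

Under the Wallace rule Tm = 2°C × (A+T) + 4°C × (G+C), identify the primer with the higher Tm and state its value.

Primer F: A+T=8, G+C=3 → Tm = 2(8)+4(3) = 28°C
Primer R: A+T=8, G+C=7 → Tm = 2(8)+4(7) = 44°C
28°C vs 44°C → primer R is higher.

Primer R, 44°C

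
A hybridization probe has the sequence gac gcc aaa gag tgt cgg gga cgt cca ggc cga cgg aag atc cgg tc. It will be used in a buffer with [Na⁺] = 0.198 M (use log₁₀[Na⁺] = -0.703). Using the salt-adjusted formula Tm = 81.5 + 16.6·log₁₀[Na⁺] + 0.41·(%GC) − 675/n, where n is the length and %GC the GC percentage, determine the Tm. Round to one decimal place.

82.5°C

Length n = 47. Base counts: T=5, G=18, C=13, A=11
G+C = 31, so %GC = 31/47 × 100 = 65.957%
Salt term: 16.6 × (-0.703) = -11.67
GC term: 0.41 × 65.957 = 27.042; length term: −675/47 = −14.362
Tm = 81.5 + (-11.67) + 27.042 − 14.362 = 82.51 → 82.5°C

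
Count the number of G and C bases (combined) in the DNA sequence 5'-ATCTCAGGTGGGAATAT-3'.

7

T=5, C=2, G=5, A=5
G+C = 5 + 2 = 7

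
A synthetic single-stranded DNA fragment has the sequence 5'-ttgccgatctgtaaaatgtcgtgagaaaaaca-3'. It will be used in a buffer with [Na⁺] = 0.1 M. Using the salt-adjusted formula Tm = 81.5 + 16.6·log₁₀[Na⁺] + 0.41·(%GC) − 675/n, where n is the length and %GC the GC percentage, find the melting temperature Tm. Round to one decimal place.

59.2°C

Length n = 32. Scanning the sequence gives C=5, A=12, T=8, G=7.
G+C = 12, so %GC = 12/32 × 100 = 37.5%
Salt term: 16.6 × (-1) = -16.6
GC term: 0.41 × 37.5 = 15.375; length term: −675/32 = −21.094
Tm = 81.5 + (-16.6) + 15.375 − 21.094 = 59.181 → 59.2°C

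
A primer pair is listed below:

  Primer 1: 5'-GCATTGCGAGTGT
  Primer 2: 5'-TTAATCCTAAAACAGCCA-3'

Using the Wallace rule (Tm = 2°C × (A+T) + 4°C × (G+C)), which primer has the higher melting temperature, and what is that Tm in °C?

Primer 2, 48°C

Primer 1: A+T=6, G+C=7 → Tm = 2(6)+4(7) = 40°C
Primer 2: A+T=12, G+C=6 → Tm = 2(12)+4(6) = 48°C
40°C vs 48°C → primer 2 is higher.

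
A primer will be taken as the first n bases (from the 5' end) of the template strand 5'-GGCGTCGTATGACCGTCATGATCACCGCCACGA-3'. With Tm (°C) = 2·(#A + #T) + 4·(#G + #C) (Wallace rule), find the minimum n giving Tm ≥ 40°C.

n = 13

First 12 bases: GGCGTCGTATGA → Tm = 38°C (< 40°C)
First 13 bases: GGCGTCGTATGAC → Tm = 42°C (≥ 40°C)
Each additional base adds 2°C (A/T) or 4°C (G/C), so Tm is non-decreasing in n; n = 13 is the first length to reach 40°C.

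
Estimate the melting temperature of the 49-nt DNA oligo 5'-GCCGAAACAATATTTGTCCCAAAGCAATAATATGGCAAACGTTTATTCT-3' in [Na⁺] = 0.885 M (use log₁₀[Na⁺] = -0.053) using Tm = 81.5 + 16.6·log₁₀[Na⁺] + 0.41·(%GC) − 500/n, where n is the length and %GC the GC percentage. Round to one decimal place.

Length n = 49. Base counts: A=18, G=7, C=10, T=14
G+C = 17, so %GC = 17/49 × 100 = 34.694%
Salt term: 16.6 × (-0.053) = -0.88
GC term: 0.41 × 34.694 = 14.225; length term: −500/49 = −10.204
Tm = 81.5 + (-0.88) + 14.225 − 10.204 = 84.641 → 84.6°C

84.6°C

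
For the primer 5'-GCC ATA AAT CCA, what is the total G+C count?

5

Counting bases: A=5, C=4, T=2, G=1
Total G or C: 1 + 4 = 5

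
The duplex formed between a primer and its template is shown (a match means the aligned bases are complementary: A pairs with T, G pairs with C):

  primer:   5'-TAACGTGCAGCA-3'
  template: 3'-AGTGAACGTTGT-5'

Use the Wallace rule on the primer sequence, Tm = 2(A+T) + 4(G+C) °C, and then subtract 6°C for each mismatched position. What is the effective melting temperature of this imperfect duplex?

18°C

Primer base counts: A=4, T=2, G=3, C=3 → A+T=6, G+C=6
Perfect-match Tm = 2(6) + 4(6) = 12 + 24 = 36°C
Mismatches (positions where the bases are not complementary): 3 (at positions 2, 5, 10)
Effective Tm = 36 − 3×6 = 36 − 18 = 18°C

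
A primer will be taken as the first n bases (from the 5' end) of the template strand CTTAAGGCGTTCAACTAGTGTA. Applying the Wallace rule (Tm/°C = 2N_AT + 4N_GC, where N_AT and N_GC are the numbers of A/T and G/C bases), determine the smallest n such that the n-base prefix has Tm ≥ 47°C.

n = 17

First 16 bases: CTTAAGGCGTTCAACT → Tm = 46°C (< 47°C)
First 17 bases: CTTAAGGCGTTCAACTA → Tm = 48°C (≥ 47°C)
Since every base adds ≥2°C, Tm only increases with n, so the threshold is first crossed at n = 17.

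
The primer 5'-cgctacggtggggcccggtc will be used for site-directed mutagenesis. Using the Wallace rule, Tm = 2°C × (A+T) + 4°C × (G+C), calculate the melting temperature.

Scanning the sequence gives C=7, G=9, T=3, A=1.
A+T = 4, G+C = 16
Tm = 4·16 + 2·4 = 64 + 8 = 72°C

72°C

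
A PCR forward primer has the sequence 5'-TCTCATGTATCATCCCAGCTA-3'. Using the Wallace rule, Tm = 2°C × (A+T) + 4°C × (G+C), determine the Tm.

Counting bases: C=7, A=5, G=2, T=7
AT pairs contribute 12, GC pairs contribute 9.
Tm = 4·9 + 2·12 = 36 + 24 = 60°C

60°C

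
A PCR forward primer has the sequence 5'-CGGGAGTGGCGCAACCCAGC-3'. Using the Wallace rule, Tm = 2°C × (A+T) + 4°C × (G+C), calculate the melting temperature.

70°C

Scanning the sequence gives A=4, G=8, C=7, T=1.
A+T = 5, G+C = 15
Tm = 2×5 + 4×15 = 70°C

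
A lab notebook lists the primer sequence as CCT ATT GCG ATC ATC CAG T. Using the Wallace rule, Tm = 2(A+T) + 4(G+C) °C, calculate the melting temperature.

Base counts: C=6, G=3, T=6, A=4
So N_AT = 10 and N_GC = 9.
Tm = 4·9 + 2·10 = 36 + 20 = 56°C

56°C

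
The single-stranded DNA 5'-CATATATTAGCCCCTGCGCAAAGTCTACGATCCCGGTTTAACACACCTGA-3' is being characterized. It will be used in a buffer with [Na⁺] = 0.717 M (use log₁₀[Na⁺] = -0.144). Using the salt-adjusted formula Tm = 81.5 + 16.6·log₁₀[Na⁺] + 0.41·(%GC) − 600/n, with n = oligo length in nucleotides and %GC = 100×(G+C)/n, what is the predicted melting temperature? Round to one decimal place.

86.8°C

Length n = 50. Base counts: C=16, G=8, A=14, T=12
G+C = 24, so %GC = 24/50 × 100 = 48%
Salt term: 16.6 × (-0.144) = -2.39
GC term: 0.41 × 48 = 19.68; length term: −600/50 = −12
Tm = 81.5 + (-2.39) + 19.68 − 12 = 86.79 → 86.8°C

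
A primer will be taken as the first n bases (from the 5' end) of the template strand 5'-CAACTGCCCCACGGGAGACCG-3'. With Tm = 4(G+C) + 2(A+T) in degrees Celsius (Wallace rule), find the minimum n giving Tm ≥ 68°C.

First 19 bases: CAACTGCCCCACGGGAGAC → Tm = 64°C (< 68°C)
First 20 bases: CAACTGCCCCACGGGAGACC → Tm = 68°C (≥ 68°C)
Since every base adds ≥2°C, Tm only increases with n, so the threshold is first crossed at n = 20.

n = 20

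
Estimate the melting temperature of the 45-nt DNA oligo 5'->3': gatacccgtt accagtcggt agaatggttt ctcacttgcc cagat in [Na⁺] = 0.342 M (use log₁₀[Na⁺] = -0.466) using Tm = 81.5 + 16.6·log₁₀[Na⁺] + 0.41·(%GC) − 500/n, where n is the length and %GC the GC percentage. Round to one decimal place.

Length n = 45. Base counts: T=13, G=10, C=12, A=10
G+C = 22, so %GC = 22/45 × 100 = 48.889%
Salt term: 16.6 × (-0.466) = -7.736
GC term: 0.41 × 48.889 = 20.044; length term: −500/45 = −11.111
Tm = 81.5 + (-7.736) + 20.044 − 11.111 = 82.697 → 82.7°C

82.7°C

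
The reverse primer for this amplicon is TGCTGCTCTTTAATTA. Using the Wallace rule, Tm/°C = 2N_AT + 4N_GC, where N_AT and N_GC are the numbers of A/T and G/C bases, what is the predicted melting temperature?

42°C

Base counts: A=3, G=2, T=8, C=3
A+T = 11, G+C = 5
Tm = 4·5 + 2·11 = 20 + 22 = 42°C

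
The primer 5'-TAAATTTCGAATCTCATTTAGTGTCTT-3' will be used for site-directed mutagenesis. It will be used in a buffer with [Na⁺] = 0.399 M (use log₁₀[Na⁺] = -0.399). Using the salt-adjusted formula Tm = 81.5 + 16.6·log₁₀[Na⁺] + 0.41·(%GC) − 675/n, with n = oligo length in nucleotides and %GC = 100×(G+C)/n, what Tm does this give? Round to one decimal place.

60.5°C

Length n = 27. A=7, T=13, G=3, C=4
G+C = 7, so %GC = 7/27 × 100 = 25.926%
Salt term: 16.6 × (-0.399) = -6.623
GC term: 0.41 × 25.926 = 10.63; length term: −675/27 = −25
Tm = 81.5 + (-6.623) + 10.63 − 25 = 60.507 → 60.5°C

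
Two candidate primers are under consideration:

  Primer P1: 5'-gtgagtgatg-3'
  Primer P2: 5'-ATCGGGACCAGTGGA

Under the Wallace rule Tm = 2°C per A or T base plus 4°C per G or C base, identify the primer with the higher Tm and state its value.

Primer P2, 48°C

Primer P1: A+T=5, G+C=5 → Tm = 2(5)+4(5) = 30°C
Primer P2: A+T=6, G+C=9 → Tm = 2(6)+4(9) = 48°C
30°C vs 48°C → primer P2 is higher.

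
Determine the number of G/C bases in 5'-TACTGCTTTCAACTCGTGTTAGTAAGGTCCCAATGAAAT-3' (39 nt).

15

Counting bases: T=13, C=8, A=11, G=7
Total G or C: 7 + 8 = 15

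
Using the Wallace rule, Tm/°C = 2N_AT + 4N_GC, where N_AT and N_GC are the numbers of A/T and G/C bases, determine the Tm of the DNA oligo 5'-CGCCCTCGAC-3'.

Base counts: A=1, T=1, C=6, G=2
A+T = 2, G+C = 8
Tm = 4·8 + 2·2 = 32 + 4 = 36°C

36°C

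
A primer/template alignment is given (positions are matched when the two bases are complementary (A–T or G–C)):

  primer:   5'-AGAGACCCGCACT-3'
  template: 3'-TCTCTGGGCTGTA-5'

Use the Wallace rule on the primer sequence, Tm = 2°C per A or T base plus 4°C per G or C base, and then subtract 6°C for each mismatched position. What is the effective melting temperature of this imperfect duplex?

24°C

Primer base counts: A=4, T=1, G=3, C=5 → A+T=5, G+C=8
Perfect-match Tm = 2(5) + 4(8) = 10 + 32 = 42°C
Mismatches (positions where the bases are not complementary): 3 (at positions 10, 11, 12)
Effective Tm = 42 − 3×6 = 42 − 18 = 24°C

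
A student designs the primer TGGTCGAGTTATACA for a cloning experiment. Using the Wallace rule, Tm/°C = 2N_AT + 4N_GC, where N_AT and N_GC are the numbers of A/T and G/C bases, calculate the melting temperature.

C=2, T=5, A=4, G=4
AT pairs contribute 9, GC pairs contribute 6.
Tm = 2×9 + 4×6 = 42°C

42°C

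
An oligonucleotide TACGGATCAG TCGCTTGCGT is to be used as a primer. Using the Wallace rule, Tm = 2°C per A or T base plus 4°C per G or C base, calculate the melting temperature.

Scanning the sequence gives A=3, T=6, C=5, G=6.
So N_AT = 9 and N_GC = 11.
Tm = 4·11 + 2·9 = 44 + 18 = 62°C

62°C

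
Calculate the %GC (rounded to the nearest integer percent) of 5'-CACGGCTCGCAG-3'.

G=4, A=2, C=5, T=1
G+C = 4 + 5 = 9 out of 12 bases
%GC = 9/12 × 100 = 75% ≈ 75%

75%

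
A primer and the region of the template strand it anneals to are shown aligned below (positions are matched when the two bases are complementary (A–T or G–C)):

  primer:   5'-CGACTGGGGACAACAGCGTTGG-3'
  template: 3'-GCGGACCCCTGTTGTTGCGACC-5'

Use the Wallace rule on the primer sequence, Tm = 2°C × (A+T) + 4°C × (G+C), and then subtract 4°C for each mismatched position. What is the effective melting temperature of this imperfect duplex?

Primer base counts: A=5, T=3, G=9, C=5 → A+T=8, G+C=14
Perfect-match Tm = 2(8) + 4(14) = 16 + 56 = 72°C
Mismatches (positions where the bases are not complementary): 3 (at positions 3, 16, 19)
Effective Tm = 72 − 3×4 = 72 − 12 = 60°C

60°C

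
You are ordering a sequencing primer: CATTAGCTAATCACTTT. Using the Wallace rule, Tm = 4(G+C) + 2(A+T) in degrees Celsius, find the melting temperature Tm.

Scanning the sequence gives G=1, A=5, T=7, C=4.
AT pairs contribute 12, GC pairs contribute 5.
Tm = 2(12) + 4(5) = 24 + 20 = 44°C

44°C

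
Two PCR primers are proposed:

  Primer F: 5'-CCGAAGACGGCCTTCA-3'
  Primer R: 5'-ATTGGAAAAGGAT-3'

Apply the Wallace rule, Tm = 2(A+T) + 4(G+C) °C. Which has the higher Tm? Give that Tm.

Primer F, 52°C

Primer F: A+T=6, G+C=10 → Tm = 2(6)+4(10) = 52°C
Primer R: A+T=9, G+C=4 → Tm = 2(9)+4(4) = 34°C
52°C vs 34°C → primer F is higher.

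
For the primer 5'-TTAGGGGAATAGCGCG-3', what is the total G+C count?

Counting bases: A=4, C=2, T=3, G=7
G+C = 7 + 2 = 9

9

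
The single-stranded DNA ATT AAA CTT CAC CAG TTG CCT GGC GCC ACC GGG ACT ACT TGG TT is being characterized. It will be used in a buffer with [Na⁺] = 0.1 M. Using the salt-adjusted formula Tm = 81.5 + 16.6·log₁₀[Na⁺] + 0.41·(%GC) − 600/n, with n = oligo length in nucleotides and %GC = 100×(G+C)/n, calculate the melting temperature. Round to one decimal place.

Length n = 44. Counting bases: G=10, T=12, A=9, C=13
G+C = 23, so %GC = 23/44 × 100 = 52.273%
Salt term: 16.6 × (-1) = -16.6
GC term: 0.41 × 52.273 = 21.432; length term: −600/44 = −13.636
Tm = 81.5 + (-16.6) + 21.432 − 13.636 = 72.696 → 72.7°C

72.7°C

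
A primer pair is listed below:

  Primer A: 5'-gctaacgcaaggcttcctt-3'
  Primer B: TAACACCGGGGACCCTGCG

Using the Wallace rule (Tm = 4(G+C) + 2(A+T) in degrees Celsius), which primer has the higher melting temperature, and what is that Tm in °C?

Primer A: A+T=9, G+C=10 → Tm = 2(9)+4(10) = 58°C
Primer B: A+T=6, G+C=13 → Tm = 2(6)+4(13) = 64°C
58°C vs 64°C → primer B is higher.

Primer B, 64°C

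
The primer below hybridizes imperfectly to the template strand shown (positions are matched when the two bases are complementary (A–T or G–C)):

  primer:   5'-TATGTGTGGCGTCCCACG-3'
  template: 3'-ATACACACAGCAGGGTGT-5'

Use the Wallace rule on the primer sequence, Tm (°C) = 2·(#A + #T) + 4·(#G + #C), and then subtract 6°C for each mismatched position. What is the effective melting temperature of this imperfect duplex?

Primer base counts: A=2, T=5, G=6, C=5 → A+T=7, G+C=11
Perfect-match Tm = 2(7) + 4(11) = 14 + 44 = 58°C
Mismatches (positions where the bases are not complementary): 2 (at positions 9, 18)
Effective Tm = 58 − 2×6 = 58 − 12 = 46°C

46°C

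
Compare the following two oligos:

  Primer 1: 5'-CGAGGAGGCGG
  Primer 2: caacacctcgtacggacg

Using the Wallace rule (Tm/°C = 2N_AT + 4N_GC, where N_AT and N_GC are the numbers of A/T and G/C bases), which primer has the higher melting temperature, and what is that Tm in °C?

Primer 2, 58°C

Primer 1: A+T=2, G+C=9 → Tm = 2(2)+4(9) = 40°C
Primer 2: A+T=7, G+C=11 → Tm = 2(7)+4(11) = 58°C
40°C vs 58°C → primer 2 is higher.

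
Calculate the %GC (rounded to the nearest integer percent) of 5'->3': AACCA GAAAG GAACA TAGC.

Counting bases: A=10, C=4, T=1, G=4
G+C = 4 + 4 = 8 out of 19 bases
%GC = 8/19 × 100 = 42.11% ≈ 42%

42%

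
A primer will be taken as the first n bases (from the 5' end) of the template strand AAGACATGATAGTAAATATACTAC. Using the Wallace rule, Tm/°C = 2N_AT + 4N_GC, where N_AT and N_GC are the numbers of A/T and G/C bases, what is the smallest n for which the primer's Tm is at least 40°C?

n = 16

First 15 bases: AAGACATGATAGTAA → Tm = 38°C (< 40°C)
First 16 bases: AAGACATGATAGTAAA → Tm = 40°C (≥ 40°C)
Each additional base adds 2°C (A/T) or 4°C (G/C), so Tm is non-decreasing in n; n = 16 is the first length to reach 40°C.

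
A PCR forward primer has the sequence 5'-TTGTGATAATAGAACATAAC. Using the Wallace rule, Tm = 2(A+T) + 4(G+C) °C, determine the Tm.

A=9, G=3, C=2, T=6
So N_AT = 15 and N_GC = 5.
Tm = 2(15) + 4(5) = 30 + 20 = 50°C

50°C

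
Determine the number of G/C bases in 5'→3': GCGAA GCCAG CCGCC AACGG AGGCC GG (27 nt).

Scanning the sequence gives G=11, T=0, C=10, A=6.
Total G or C: 11 + 10 = 21

21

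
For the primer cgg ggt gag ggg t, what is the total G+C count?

Base counts: G=9, A=1, C=1, T=2
Total G or C: 9 + 1 = 10

10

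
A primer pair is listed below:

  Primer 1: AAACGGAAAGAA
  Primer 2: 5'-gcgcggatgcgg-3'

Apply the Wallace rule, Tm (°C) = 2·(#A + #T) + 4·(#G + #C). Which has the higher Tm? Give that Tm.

Primer 1: A+T=8, G+C=4 → Tm = 2(8)+4(4) = 32°C
Primer 2: A+T=2, G+C=10 → Tm = 2(2)+4(10) = 44°C
32°C vs 44°C → primer 2 is higher.

Primer 2, 44°C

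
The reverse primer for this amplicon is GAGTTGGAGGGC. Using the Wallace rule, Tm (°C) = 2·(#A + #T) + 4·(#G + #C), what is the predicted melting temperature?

G=7, C=1, A=2, T=2
A+T = 4, G+C = 8
Tm = 4·8 + 2·4 = 32 + 8 = 40°C

40°C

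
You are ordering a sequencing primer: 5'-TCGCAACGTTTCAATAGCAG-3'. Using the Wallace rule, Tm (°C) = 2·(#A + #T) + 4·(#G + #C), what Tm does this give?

C=5, A=6, G=4, T=5
AT pairs contribute 11, GC pairs contribute 9.
Tm = 2(11) + 4(9) = 22 + 36 = 58°C

58°C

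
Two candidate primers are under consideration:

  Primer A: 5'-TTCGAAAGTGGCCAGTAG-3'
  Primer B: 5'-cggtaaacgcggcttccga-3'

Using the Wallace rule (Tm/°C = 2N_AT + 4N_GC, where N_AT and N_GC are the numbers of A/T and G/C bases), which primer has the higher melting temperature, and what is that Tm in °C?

Primer A: A+T=9, G+C=9 → Tm = 2(9)+4(9) = 54°C
Primer B: A+T=7, G+C=12 → Tm = 2(7)+4(12) = 62°C
54°C vs 62°C → primer B is higher.

Primer B, 62°C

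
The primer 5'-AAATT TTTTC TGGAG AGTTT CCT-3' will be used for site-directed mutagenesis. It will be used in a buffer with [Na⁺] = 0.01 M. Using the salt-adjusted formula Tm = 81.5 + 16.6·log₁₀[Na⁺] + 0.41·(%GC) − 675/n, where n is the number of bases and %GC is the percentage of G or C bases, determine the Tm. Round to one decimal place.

Length n = 23. A=5, C=3, T=11, G=4
G+C = 7, so %GC = 7/23 × 100 = 30.435%
Salt term: 16.6 × (-2) = -33.2
GC term: 0.41 × 30.435 = 12.478; length term: −675/23 = −29.348
Tm = 81.5 + (-33.2) + 12.478 − 29.348 = 31.43 → 31.4°C

31.4°C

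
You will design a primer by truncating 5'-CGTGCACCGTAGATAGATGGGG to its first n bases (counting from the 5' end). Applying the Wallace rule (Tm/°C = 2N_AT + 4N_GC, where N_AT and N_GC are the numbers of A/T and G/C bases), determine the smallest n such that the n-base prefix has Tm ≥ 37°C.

n = 12

First 11 bases: CGTGCACCGTA → Tm = 36°C (< 37°C)
First 12 bases: CGTGCACCGTAG → Tm = 40°C (≥ 37°C)
Each additional base adds 2°C (A/T) or 4°C (G/C), so Tm is non-decreasing in n; n = 12 is the first length to reach 37°C.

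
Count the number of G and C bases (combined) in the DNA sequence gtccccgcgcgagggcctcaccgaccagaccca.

25

Base counts: A=6, G=9, T=2, C=16
Total G or C: 9 + 16 = 25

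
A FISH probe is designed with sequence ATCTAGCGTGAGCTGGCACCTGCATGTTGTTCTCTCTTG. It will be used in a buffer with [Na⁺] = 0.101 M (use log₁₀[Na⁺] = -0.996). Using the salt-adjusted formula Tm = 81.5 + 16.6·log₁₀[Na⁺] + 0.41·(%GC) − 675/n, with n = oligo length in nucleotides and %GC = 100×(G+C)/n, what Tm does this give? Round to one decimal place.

68.7°C

Length n = 39. A=5, G=10, C=10, T=14
G+C = 20, so %GC = 20/39 × 100 = 51.282%
Salt term: 16.6 × (-0.996) = -16.534
GC term: 0.41 × 51.282 = 21.026; length term: −675/39 = −17.308
Tm = 81.5 + (-16.534) + 21.026 − 17.308 = 68.684 → 68.7°C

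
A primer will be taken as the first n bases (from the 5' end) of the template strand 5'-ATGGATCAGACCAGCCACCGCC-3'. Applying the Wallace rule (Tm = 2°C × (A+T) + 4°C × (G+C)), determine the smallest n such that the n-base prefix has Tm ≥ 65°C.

First 20 bases: ATGGATCAGACCAGCCACCG → Tm = 64°C (< 65°C)
First 21 bases: ATGGATCAGACCAGCCACCGC → Tm = 68°C (≥ 65°C)
Each additional base adds 2°C (A/T) or 4°C (G/C), so Tm is non-decreasing in n; n = 21 is the first length to reach 65°C.

n = 21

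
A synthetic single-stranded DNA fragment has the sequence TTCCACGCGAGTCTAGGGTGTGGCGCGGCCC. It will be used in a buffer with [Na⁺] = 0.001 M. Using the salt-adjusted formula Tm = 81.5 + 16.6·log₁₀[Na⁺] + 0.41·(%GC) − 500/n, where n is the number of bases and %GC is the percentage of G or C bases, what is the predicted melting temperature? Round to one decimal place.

44.7°C

Length n = 31. Counting bases: T=6, A=3, C=10, G=12
G+C = 22, so %GC = 22/31 × 100 = 70.968%
Salt term: 16.6 × (-3) = -49.8
GC term: 0.41 × 70.968 = 29.097; length term: −500/31 = −16.129
Tm = 81.5 + (-49.8) + 29.097 − 16.129 = 44.668 → 44.7°C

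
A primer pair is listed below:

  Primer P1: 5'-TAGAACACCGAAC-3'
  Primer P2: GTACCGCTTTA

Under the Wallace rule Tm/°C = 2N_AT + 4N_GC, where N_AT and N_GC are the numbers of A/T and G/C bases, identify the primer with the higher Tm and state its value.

Primer P1, 38°C

Primer P1: A+T=7, G+C=6 → Tm = 2(7)+4(6) = 38°C
Primer P2: A+T=6, G+C=5 → Tm = 2(6)+4(5) = 32°C
38°C vs 32°C → primer P1 is higher.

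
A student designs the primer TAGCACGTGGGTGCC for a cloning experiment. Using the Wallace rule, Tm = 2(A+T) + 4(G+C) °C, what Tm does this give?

50°C

G=6, C=4, T=3, A=2
A+T = 5, G+C = 10
Tm = 4·10 + 2·5 = 40 + 10 = 50°C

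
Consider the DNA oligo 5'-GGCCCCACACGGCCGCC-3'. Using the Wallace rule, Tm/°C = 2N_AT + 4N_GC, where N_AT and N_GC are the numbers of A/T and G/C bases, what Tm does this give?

64°C

Counting bases: G=5, T=0, C=10, A=2
A+T = 2, G+C = 15
Tm = 2×2 + 4×15 = 64°C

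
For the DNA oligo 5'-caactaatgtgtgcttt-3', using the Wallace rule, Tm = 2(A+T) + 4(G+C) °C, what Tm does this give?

46°C

Counting bases: C=3, A=4, G=3, T=7
A+T = 11, G+C = 6
Tm = 4·6 + 2·11 = 24 + 22 = 46°C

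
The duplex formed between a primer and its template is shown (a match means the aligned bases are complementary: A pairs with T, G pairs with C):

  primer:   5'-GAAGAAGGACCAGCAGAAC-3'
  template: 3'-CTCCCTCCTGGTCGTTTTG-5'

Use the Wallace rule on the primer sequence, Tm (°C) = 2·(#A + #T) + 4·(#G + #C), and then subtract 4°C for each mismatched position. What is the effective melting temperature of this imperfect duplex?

46°C

Primer base counts: A=9, T=0, G=6, C=4 → A+T=9, G+C=10
Perfect-match Tm = 2(9) + 4(10) = 18 + 40 = 58°C
Mismatches (positions where the bases are not complementary): 3 (at positions 3, 5, 16)
Effective Tm = 58 − 3×4 = 58 − 12 = 46°C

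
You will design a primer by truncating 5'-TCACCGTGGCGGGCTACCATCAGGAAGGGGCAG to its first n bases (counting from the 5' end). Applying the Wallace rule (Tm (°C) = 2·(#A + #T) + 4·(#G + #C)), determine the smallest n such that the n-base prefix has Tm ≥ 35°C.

n = 11

First 10 bases: TCACCGTGGC → Tm = 34°C (< 35°C)
First 11 bases: TCACCGTGGCG → Tm = 38°C (≥ 35°C)
Each additional base adds 2°C (A/T) or 4°C (G/C), so Tm is non-decreasing in n; n = 11 is the first length to reach 35°C.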